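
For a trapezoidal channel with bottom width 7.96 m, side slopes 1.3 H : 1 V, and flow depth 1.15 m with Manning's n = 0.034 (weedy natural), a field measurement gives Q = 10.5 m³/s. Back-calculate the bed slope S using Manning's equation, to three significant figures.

A = (b + z·y)·y = (7.96 + 1.3×1.15)×1.15 = 10.87 m²
P = b + 2y√(1+z²) = 7.96 + 2×1.15×√(1+1.3²) = 11.73 m
R = A/P = 10.87/11.73 = 0.9268 m
S = (Q·n / (1·A·R^(2/3)))² = (10.5×0.034 / (1×10.87×0.9506))² = 0.001193

0.00119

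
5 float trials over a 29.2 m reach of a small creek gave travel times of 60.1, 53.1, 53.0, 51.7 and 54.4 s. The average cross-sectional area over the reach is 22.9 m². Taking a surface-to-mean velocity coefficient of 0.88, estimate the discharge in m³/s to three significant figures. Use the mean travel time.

10.8 m³/s

t̄ = (60.1 + 53.1 + 53.0 + 51.7 + 54.4) / 5 = 54.46 s
v_surface = L / t̄ = 29.2 / 54.46 = 0.5362 m/s
v_mean = 0.88 × 0.5362 = 0.4718 m/s
Q = A × v_mean = 22.9 × 0.4718 = 10.80 m³/s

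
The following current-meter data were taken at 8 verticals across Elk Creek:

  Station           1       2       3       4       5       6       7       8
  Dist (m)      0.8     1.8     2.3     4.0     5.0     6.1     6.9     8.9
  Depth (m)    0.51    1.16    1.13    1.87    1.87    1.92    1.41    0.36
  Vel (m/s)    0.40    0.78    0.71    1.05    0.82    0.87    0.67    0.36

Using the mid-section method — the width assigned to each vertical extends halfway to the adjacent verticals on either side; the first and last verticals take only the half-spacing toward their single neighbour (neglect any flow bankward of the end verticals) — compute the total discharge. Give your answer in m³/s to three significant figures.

8.96 m³/s

w_1 = (1.8 − 0.8)/2 = 0.5 m; q_1 = 0.40 × 0.51 × 0.5 = 0.1020 m³/s
w_2 = (2.3 − 0.8)/2 = 0.75 m; q_2 = 0.78 × 1.16 × 0.75 = 0.6786 m³/s
w_3 = (4.0 − 1.8)/2 = 1.1 m; q_3 = 0.71 × 1.13 × 1.1 = 0.8825 m³/s
w_4 = (5.0 − 2.3)/2 = 1.35 m; q_4 = 1.05 × 1.87 × 1.35 = 2.651 m³/s
w_5 = (6.1 − 4.0)/2 = 1.05 m; q_5 = 0.82 × 1.87 × 1.05 = 1.610 m³/s
w_6 = (6.9 − 5.0)/2 = 0.95 m; q_6 = 0.87 × 1.92 × 0.95 = 1.587 m³/s
w_7 = (8.9 − 6.1)/2 = 1.4 m; q_7 = 0.67 × 1.41 × 1.4 = 1.323 m³/s
w_8 = (8.9 − 6.9)/2 = 1 m; q_8 = 0.36 × 0.36 × 1 = 0.1296 m³/s
Q = Σ qᵢ = 8.963 m³/s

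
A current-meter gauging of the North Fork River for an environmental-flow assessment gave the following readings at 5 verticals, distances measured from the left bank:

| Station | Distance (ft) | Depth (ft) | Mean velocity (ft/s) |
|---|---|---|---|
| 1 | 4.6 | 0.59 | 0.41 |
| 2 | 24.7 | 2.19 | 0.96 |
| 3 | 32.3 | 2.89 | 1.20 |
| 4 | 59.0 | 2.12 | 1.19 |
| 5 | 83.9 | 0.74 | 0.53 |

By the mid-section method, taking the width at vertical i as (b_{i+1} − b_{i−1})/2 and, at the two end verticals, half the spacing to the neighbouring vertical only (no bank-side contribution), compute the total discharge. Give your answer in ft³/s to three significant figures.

161 ft³/s

w_1 = (24.7 − 4.6)/2 = 10.05 ft; q_1 = 0.41 × 0.59 × 10.05 = 2.431 ft³/s
w_2 = (32.3 − 4.6)/2 = 13.85 ft; q_2 = 0.96 × 2.19 × 13.85 = 29.12 ft³/s
w_3 = (59.0 − 24.7)/2 = 17.15 ft; q_3 = 1.20 × 2.89 × 17.15 = 59.48 ft³/s
w_4 = (83.9 − 32.3)/2 = 25.8 ft; q_4 = 1.19 × 2.12 × 25.8 = 65.09 ft³/s
w_5 = (83.9 − 59.0)/2 = 12.45 ft; q_5 = 0.53 × 0.74 × 12.45 = 4.883 ft³/s
Q = Σ qᵢ = 161.0 ft³/s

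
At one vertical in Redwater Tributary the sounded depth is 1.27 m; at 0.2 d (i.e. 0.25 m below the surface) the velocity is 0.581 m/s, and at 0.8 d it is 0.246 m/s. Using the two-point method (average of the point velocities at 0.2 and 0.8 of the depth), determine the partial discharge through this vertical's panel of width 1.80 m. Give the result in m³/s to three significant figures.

0.945 m³/s

v̄ = (0.581 + 0.246) / 2 = 0.4135 m/s
q = v̄ × d × w = 0.4135 × 1.27 × 1.80 = 0.9453 m³/s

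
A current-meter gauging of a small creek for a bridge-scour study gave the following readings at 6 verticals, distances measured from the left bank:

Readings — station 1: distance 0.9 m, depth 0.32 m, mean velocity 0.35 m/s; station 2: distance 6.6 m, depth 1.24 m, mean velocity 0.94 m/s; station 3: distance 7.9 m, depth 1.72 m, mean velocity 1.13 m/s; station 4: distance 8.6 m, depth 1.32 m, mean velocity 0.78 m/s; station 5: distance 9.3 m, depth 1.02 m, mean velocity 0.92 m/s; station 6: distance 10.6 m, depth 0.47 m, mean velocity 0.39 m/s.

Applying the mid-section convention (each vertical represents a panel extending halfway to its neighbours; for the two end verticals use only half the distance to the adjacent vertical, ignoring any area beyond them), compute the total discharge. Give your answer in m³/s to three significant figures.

8.12 m³/s

w_1 = (6.6 − 0.9)/2 = 2.85 m; q_1 = 0.35 × 0.32 × 2.85 = 0.3192 m³/s
w_2 = (7.9 − 0.9)/2 = 3.5 m; q_2 = 0.94 × 1.24 × 3.5 = 4.080 m³/s
w_3 = (8.6 − 6.6)/2 = 1 m; q_3 = 1.13 × 1.72 × 1 = 1.944 m³/s
w_4 = (9.3 − 7.9)/2 = 0.7 m; q_4 = 0.78 × 1.32 × 0.7 = 0.7207 m³/s
w_5 = (10.6 − 8.6)/2 = 1 m; q_5 = 0.92 × 1.02 × 1 = 0.9384 m³/s
w_6 = (10.6 − 9.3)/2 = 0.65 m; q_6 = 0.39 × 0.47 × 0.65 = 0.1191 m³/s
Q = Σ qᵢ = 8.121 m³/s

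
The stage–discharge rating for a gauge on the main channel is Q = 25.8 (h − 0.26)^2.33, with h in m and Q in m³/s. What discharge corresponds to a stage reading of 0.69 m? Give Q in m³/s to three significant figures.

3.61 m³/s

Q = 25.8 × (0.69 − 0.26)^2.33 = 25.8 × 0.43^2.33 = 3.611 m³/s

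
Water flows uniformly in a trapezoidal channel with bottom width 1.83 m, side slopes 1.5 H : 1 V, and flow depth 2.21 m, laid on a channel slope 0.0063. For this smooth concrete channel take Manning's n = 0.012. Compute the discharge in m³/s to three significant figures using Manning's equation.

83.1 m³/s

A = (b + z·y)·y = (1.83 + 1.5×2.21)×2.21 = 11.37 m²
P = b + 2y√(1+z²) = 1.83 + 2×2.21×√(1+1.5²) = 9.798 m
R = A/P = 11.37/9.798 = 1.160 m
Q = (1/n)·A·R^(2/3)·S^(1/2) = (1/0.012) × 11.37 × 1.160^(2/3) × 0.0063^(1/2) = 83.05 m³/s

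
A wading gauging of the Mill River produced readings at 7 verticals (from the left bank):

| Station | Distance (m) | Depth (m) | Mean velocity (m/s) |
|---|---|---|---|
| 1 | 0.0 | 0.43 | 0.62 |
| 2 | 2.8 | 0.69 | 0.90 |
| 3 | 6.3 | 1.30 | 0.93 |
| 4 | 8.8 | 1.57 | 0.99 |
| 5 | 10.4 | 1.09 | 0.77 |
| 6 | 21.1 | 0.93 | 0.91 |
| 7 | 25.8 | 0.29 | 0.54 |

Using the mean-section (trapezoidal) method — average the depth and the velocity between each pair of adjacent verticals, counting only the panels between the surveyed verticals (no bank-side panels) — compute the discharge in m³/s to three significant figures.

Panel 1-2: Δb = 2.8 m, d̄ = (0.43+0.69)/2 = 0.56, v̄ = (0.62+0.90)/2 = 0.76 → q = 2.8×0.56×0.76 = 1.192 m³/s
Panel 2-3: Δb = 3.5 m, d̄ = (0.69+1.30)/2 = 0.995, v̄ = (0.90+0.93)/2 = 0.915 → q = 3.5×0.995×0.915 = 3.186 m³/s
Panel 3-4: Δb = 2.5 m, d̄ = (1.30+1.57)/2 = 1.435, v̄ = (0.93+0.99)/2 = 0.96 → q = 2.5×1.435×0.96 = 3.444 m³/s
Panel 4-5: Δb = 1.6 m, d̄ = (1.57+1.09)/2 = 1.33, v̄ = (0.99+0.77)/2 = 0.88 → q = 1.6×1.33×0.88 = 1.873 m³/s
Panel 5-6: Δb = 10.7 m, d̄ = (1.09+0.93)/2 = 1.01, v̄ = (0.77+0.91)/2 = 0.84 → q = 10.7×1.01×0.84 = 9.078 m³/s
Panel 6-7: Δb = 4.7 m, d̄ = (0.93+0.29)/2 = 0.61, v̄ = (0.91+0.54)/2 = 0.725 → q = 4.7×0.61×0.725 = 2.079 m³/s
Q = Σ q = 20.85 m³/s

20.9 m³/s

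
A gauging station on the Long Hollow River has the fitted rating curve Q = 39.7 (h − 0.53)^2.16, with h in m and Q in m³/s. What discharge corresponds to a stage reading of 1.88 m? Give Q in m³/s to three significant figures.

Q = 39.7 × (1.88 − 0.53)^2.16 = 39.7 × 1.35^2.16 = 75.91 m³/s

75.9 m³/s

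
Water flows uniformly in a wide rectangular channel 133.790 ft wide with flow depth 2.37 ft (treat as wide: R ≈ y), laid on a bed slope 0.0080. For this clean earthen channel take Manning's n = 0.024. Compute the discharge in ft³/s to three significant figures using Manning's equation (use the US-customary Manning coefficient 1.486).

3120 ft³/s

A = b·y = 133.790 × 2.37 = 317.1 ft²
Wide channel: R ≈ y = 2.37 ft
Q = (1.486/n)·A·R^(2/3)·S^(1/2) = (1.486/0.024) × 317.1 × 2.370^(2/3) × 0.0080^(1/2) = 3121 ft³/s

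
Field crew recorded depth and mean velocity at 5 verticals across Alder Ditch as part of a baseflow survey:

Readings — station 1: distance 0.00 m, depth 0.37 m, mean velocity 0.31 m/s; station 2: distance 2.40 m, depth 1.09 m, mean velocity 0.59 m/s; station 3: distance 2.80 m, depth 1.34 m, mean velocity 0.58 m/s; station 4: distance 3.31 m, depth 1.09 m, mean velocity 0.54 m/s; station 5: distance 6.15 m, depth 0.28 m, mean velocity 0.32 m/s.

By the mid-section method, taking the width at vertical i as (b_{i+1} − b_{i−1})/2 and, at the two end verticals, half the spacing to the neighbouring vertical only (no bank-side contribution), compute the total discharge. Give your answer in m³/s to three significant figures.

2.50 m³/s

w_1 = (2.40 − 0.00)/2 = 1.2 m; q_1 = 0.31 × 0.37 × 1.2 = 0.1376 m³/s
w_2 = (2.80 − 0.00)/2 = 1.4 m; q_2 = 0.59 × 1.09 × 1.4 = 0.9003 m³/s
w_3 = (3.31 − 2.40)/2 = 0.455 m; q_3 = 0.58 × 1.34 × 0.455 = 0.3536 m³/s
w_4 = (6.15 − 2.80)/2 = 1.675 m; q_4 = 0.54 × 1.09 × 1.675 = 0.9859 m³/s
w_5 = (6.15 − 3.31)/2 = 1.42 m; q_5 = 0.32 × 0.28 × 1.42 = 0.1272 m³/s
Q = Σ qᵢ = 2.505 m³/s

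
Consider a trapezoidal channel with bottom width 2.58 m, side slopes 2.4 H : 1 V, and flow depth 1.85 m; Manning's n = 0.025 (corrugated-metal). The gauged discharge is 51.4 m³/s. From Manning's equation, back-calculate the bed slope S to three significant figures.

0.00901

A = (b + z·y)·y = (2.58 + 2.4×1.85)×1.85 = 12.99 m²
P = b + 2y√(1+z²) = 2.58 + 2×1.85×√(1+2.4²) = 12.20 m
R = A/P = 12.99/12.20 = 1.065 m
S = (Q·n / (1·A·R^(2/3)))² = (51.4×0.025 / (1×12.99×1.043))² = 0.009007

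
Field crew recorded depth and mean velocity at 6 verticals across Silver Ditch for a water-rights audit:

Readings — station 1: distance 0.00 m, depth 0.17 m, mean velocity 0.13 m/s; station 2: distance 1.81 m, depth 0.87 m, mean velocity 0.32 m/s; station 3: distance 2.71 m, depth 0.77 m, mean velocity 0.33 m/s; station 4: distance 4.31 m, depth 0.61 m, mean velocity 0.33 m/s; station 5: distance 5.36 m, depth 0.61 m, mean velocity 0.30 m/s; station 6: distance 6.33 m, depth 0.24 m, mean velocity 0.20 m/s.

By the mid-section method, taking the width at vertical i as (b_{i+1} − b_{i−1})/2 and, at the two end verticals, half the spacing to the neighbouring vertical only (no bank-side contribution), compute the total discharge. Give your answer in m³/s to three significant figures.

1.19 m³/s

w_1 = (1.81 − 0.00)/2 = 0.905 m; q_1 = 0.13 × 0.17 × 0.905 = 0.02000 m³/s
w_2 = (2.71 − 0.00)/2 = 1.355 m; q_2 = 0.32 × 0.87 × 1.355 = 0.3772 m³/s
w_3 = (4.31 − 1.81)/2 = 1.25 m; q_3 = 0.33 × 0.77 × 1.25 = 0.3176 m³/s
w_4 = (5.36 − 2.71)/2 = 1.325 m; q_4 = 0.33 × 0.61 × 1.325 = 0.2667 m³/s
w_5 = (6.33 − 4.31)/2 = 1.01 m; q_5 = 0.30 × 0.61 × 1.01 = 0.1848 m³/s
w_6 = (6.33 − 5.36)/2 = 0.485 m; q_6 = 0.20 × 0.24 × 0.485 = 0.02328 m³/s
Q = Σ qᵢ = 1.190 m³/s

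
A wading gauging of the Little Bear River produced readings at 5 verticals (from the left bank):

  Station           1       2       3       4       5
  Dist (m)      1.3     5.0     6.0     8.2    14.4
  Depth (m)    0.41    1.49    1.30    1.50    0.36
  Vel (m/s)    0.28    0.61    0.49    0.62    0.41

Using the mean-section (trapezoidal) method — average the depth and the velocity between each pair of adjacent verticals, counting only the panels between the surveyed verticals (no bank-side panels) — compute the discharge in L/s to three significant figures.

7010 L/s

Panel 1-2: Δb = 3.7 m, d̄ = (0.41+1.49)/2 = 0.95, v̄ = (0.28+0.61)/2 = 0.445 → q = 3.7×0.95×0.445 = 1.564 m³/s
Panel 2-3: Δb = 1 m, d̄ = (1.49+1.30)/2 = 1.395, v̄ = (0.61+0.49)/2 = 0.55 → q = 1×1.395×0.55 = 0.7673 m³/s
Panel 3-4: Δb = 2.2 m, d̄ = (1.30+1.50)/2 = 1.4, v̄ = (0.49+0.62)/2 = 0.555 → q = 2.2×1.4×0.555 = 1.709 m³/s
Panel 4-5: Δb = 6.2 m, d̄ = (1.50+0.36)/2 = 0.93, v̄ = (0.62+0.41)/2 = 0.515 → q = 6.2×0.93×0.515 = 2.969 m³/s
Q = Σ q = 7.010 m³/s
= 7.010 × 1000 = 7010 L/s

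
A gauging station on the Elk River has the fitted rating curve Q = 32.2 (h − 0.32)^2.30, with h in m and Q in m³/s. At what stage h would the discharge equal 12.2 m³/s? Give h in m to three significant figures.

0.976 m

h − h₀ = (Q/C)^(1/b) = (12.2/32.2)^(1/2.30) = 0.6558 m
h = 0.32 + 0.6558 = 0.9758 m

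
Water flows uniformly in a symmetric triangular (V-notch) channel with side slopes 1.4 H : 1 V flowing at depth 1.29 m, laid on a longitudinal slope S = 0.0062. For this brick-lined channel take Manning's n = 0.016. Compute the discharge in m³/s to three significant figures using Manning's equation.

A = z·y² = 1.4×1.29² = 2.330 m²
P = 2y√(1+z²) = 2×1.29×√(1+1.4²) = 4.439 m
R = A/P = 2.330/4.439 = 0.5249 m
Q = (1/n)·A·R^(2/3)·S^(1/2) = (1/0.016) × 2.330 × 0.5249^(2/3) × 0.0062^(1/2) = 7.460 m³/s

7.46 m³/s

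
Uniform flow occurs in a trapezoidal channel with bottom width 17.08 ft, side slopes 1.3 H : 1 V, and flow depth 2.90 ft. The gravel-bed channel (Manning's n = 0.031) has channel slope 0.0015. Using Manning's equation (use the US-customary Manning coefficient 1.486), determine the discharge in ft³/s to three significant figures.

A = (b + z·y)·y = (17.08 + 1.3×2.90)×2.90 = 60.47 ft²
P = b + 2y√(1+z²) = 17.08 + 2×2.90×√(1+1.3²) = 26.59 ft
R = A/P = 60.47/26.59 = 2.274 ft
Q = (1.486/n)·A·R^(2/3)·S^(1/2) = (1.486/0.031) × 60.47 × 2.274^(2/3) × 0.0015^(1/2) = 194.1 ft³/s

194 ft³/s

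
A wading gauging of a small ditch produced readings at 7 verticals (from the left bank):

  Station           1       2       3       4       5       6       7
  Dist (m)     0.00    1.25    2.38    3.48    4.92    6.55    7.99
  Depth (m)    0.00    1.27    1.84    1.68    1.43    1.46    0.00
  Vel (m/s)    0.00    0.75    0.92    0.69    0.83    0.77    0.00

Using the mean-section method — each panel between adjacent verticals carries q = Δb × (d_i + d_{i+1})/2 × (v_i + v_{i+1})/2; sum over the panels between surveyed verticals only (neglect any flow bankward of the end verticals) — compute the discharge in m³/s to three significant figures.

7.31 m³/s

Panel 1-2: Δb = 1.25 m, d̄ = (0.00+1.27)/2 = 0.635, v̄ = (0.00+0.75)/2 = 0.375 → q = 1.25×0.635×0.375 = 0.2977 m³/s
Panel 2-3: Δb = 1.13 m, d̄ = (1.27+1.84)/2 = 1.555, v̄ = (0.75+0.92)/2 = 0.835 → q = 1.13×1.555×0.835 = 1.467 m³/s
Panel 3-4: Δb = 1.1 m, d̄ = (1.84+1.68)/2 = 1.76, v̄ = (0.92+0.69)/2 = 0.805 → q = 1.1×1.76×0.805 = 1.558 m³/s
Panel 4-5: Δb = 1.44 m, d̄ = (1.68+1.43)/2 = 1.555, v̄ = (0.69+0.83)/2 = 0.76 → q = 1.44×1.555×0.76 = 1.702 m³/s
Panel 5-6: Δb = 1.63 m, d̄ = (1.43+1.46)/2 = 1.445, v̄ = (0.83+0.77)/2 = 0.8 → q = 1.63×1.445×0.8 = 1.884 m³/s
Panel 6-7: Δb = 1.44 m, d̄ = (1.46+0.00)/2 = 0.73, v̄ = (0.77+0.00)/2 = 0.385 → q = 1.44×0.73×0.385 = 0.4047 m³/s
Q = Σ q = 7.314 m³/s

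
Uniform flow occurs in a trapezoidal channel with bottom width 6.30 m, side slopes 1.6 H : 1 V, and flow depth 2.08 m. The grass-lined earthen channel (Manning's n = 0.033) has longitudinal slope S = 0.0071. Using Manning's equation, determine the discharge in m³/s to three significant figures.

A = (b + z·y)·y = (6.30 + 1.6×2.08)×2.08 = 20.03 m²
P = b + 2y√(1+z²) = 6.30 + 2×2.08×√(1+1.6²) = 14.15 m
R = A/P = 20.03/14.15 = 1.415 m
Q = (1/n)·A·R^(2/3)·S^(1/2) = (1/0.033) × 20.03 × 1.415^(2/3) × 0.0071^(1/2) = 64.46 m³/s

64.5 m³/s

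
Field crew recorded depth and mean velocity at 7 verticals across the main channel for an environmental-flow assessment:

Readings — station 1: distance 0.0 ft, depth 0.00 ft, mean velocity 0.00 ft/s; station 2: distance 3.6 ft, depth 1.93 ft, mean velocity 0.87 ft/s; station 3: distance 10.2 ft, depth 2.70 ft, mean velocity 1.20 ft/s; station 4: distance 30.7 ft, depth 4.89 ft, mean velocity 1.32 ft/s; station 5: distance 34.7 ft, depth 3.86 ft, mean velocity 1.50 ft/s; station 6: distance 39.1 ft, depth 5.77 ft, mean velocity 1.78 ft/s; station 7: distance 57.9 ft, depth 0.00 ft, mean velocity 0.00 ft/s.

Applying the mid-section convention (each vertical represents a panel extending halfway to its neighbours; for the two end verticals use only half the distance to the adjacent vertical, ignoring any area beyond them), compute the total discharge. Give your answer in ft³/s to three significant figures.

275 ft³/s

w_2 = (10.2 − 0.0)/2 = 5.1 ft; q_2 = 0.87 × 1.93 × 5.1 = 8.563 ft³/s
w_3 = (30.7 − 3.6)/2 = 13.55 ft; q_3 = 1.20 × 2.70 × 13.55 = 43.90 ft³/s
w_4 = (34.7 − 10.2)/2 = 12.25 ft; q_4 = 1.32 × 4.89 × 12.25 = 79.07 ft³/s
w_5 = (39.1 − 30.7)/2 = 4.2 ft; q_5 = 1.50 × 3.86 × 4.2 = 24.32 ft³/s
w_6 = (57.9 − 34.7)/2 = 11.6 ft; q_6 = 1.78 × 5.77 × 11.6 = 119.1 ft³/s
Stations 1, 7 contribute zero (depth or velocity is 0).
Q = Σ qᵢ = 275.0 ft³/s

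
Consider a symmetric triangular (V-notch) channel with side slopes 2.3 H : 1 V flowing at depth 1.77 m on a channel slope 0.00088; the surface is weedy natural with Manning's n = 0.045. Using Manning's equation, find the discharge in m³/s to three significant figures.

A = z·y² = 2.3×1.77² = 7.206 m²
P = 2y√(1+z²) = 2×1.77×√(1+2.3²) = 8.878 m
R = A/P = 7.206/8.878 = 0.8116 m
Q = (1/n)·A·R^(2/3)·S^(1/2) = (1/0.045) × 7.206 × 0.8116^(2/3) × 0.00088^(1/2) = 4.133 m³/s

4.13 m³/s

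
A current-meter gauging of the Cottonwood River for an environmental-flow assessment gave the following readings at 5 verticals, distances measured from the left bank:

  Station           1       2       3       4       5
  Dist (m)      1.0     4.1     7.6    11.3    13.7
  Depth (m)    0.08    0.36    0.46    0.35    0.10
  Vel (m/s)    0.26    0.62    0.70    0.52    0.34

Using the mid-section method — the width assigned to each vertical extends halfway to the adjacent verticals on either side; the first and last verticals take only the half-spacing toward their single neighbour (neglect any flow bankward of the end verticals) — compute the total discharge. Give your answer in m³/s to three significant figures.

2.52 m³/s

w_1 = (4.1 − 1.0)/2 = 1.55 m; q_1 = 0.26 × 0.08 × 1.55 = 0.03224 m³/s
w_2 = (7.6 − 1.0)/2 = 3.3 m; q_2 = 0.62 × 0.36 × 3.3 = 0.7366 m³/s
w_3 = (11.3 − 4.1)/2 = 3.6 m; q_3 = 0.70 × 0.46 × 3.6 = 1.159 m³/s
w_4 = (13.7 − 7.6)/2 = 3.05 m; q_4 = 0.52 × 0.35 × 3.05 = 0.5551 m³/s
w_5 = (13.7 − 11.3)/2 = 1.2 m; q_5 = 0.34 × 0.10 × 1.2 = 0.04080 m³/s
Q = Σ qᵢ = 2.524 m³/s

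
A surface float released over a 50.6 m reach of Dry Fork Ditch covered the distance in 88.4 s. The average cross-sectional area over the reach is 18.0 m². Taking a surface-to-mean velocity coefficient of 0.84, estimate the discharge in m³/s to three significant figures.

8.65 m³/s

v_surface = L / t̄ = 50.6 / 88.4 = 0.5724 m/s
v_mean = 0.84 × 0.5724 = 0.4808 m/s
Q = A × v_mean = 18.0 × 0.4808 = 8.655 m³/s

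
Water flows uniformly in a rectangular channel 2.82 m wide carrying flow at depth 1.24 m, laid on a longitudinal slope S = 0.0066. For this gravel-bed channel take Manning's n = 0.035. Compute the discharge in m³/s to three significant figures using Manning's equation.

6.15 m³/s

A = b·y = 2.82 × 1.24 = 3.497 m²
P = b + 2y = 2.82 + 2×1.24 = 5.300 m
R = A/P = 3.497/5.300 = 0.6598 m
Q = (1/n)·A·R^(2/3)·S^(1/2) = (1/0.035) × 3.497 × 0.6598^(2/3) × 0.0066^(1/2) = 6.151 m³/s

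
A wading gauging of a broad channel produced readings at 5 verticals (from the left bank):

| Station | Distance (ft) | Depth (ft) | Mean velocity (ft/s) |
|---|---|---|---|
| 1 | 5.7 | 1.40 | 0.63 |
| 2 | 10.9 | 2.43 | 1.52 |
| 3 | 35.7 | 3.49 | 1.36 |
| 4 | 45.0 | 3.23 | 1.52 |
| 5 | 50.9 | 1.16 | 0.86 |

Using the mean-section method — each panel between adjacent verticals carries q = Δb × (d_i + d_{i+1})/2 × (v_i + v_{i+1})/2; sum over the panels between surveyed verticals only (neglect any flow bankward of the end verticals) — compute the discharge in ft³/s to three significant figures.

Panel 1-2: Δb = 5.2 ft, d̄ = (1.40+2.43)/2 = 1.915, v̄ = (0.63+1.52)/2 = 1.075 → q = 5.2×1.915×1.075 = 10.70 ft³/s
Panel 2-3: Δb = 24.8 ft, d̄ = (2.43+3.49)/2 = 2.96, v̄ = (1.52+1.36)/2 = 1.44 → q = 24.8×2.96×1.44 = 105.7 ft³/s
Panel 3-4: Δb = 9.3 ft, d̄ = (3.49+3.23)/2 = 3.36, v̄ = (1.36+1.52)/2 = 1.44 → q = 9.3×3.36×1.44 = 45.00 ft³/s
Panel 4-5: Δb = 5.9 ft, d̄ = (3.23+1.16)/2 = 2.195, v̄ = (1.52+0.86)/2 = 1.19 → q = 5.9×2.195×1.19 = 15.41 ft³/s
Q = Σ q = 176.8 ft³/s

177 ft³/s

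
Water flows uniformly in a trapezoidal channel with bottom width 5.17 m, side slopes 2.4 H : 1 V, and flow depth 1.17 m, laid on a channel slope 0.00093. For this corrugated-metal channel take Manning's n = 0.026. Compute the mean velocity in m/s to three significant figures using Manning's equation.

1.04 m/s

A = (b + z·y)·y = (5.17 + 2.4×1.17)×1.17 = 9.334 m²
P = b + 2y√(1+z²) = 5.17 + 2×1.17×√(1+2.4²) = 11.25 m
R = A/P = 9.334/11.25 = 0.8294 m
Q = (1/n)·A·R^(2/3)·S^(1/2) = (1/0.026) × 9.334 × 0.8294^(2/3) × 0.00093^(1/2) = 9.665 m³/s
V = Q/A = 9.665/9.334 = 1.035 m/s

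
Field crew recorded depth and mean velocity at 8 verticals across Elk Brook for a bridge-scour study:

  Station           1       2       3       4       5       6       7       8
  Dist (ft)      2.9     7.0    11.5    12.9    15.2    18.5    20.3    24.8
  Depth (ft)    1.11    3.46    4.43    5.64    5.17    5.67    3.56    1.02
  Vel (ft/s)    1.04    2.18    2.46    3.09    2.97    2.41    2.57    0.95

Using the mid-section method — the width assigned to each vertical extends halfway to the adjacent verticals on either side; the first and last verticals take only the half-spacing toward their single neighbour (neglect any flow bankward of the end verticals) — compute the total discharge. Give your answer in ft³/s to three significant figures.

208 ft³/s

w_1 = (7.0 − 2.9)/2 = 2.05 ft; q_1 = 1.04 × 1.11 × 2.05 = 2.367 ft³/s
w_2 = (11.5 − 2.9)/2 = 4.3 ft; q_2 = 2.18 × 3.46 × 4.3 = 32.43 ft³/s
w_3 = (12.9 − 7.0)/2 = 2.95 ft; q_3 = 2.46 × 4.43 × 2.95 = 32.15 ft³/s
w_4 = (15.2 − 11.5)/2 = 1.85 ft; q_4 = 3.09 × 5.64 × 1.85 = 32.24 ft³/s
w_5 = (18.5 − 12.9)/2 = 2.8 ft; q_5 = 2.97 × 5.17 × 2.8 = 42.99 ft³/s
w_6 = (20.3 − 15.2)/2 = 2.55 ft; q_6 = 2.41 × 5.67 × 2.55 = 34.84 ft³/s
w_7 = (24.8 − 18.5)/2 = 3.15 ft; q_7 = 2.57 × 3.56 × 3.15 = 28.82 ft³/s
w_8 = (24.8 − 20.3)/2 = 2.25 ft; q_8 = 0.95 × 1.02 × 2.25 = 2.180 ft³/s
Q = Σ qᵢ = 208.0 ft³/s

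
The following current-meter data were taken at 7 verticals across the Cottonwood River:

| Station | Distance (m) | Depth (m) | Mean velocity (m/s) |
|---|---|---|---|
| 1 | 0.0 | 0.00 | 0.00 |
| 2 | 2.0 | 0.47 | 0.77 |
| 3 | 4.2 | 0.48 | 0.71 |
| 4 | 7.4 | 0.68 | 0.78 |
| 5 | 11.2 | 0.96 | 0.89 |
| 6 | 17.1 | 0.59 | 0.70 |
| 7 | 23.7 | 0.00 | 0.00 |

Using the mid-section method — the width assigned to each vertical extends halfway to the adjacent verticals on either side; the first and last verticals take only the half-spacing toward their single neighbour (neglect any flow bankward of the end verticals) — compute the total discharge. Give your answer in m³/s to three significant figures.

10.3 m³/s

w_2 = (4.2 − 0.0)/2 = 2.1 m; q_2 = 0.77 × 0.47 × 2.1 = 0.7600 m³/s
w_3 = (7.4 − 2.0)/2 = 2.7 m; q_3 = 0.71 × 0.48 × 2.7 = 0.9202 m³/s
w_4 = (11.2 − 4.2)/2 = 3.5 m; q_4 = 0.78 × 0.68 × 3.5 = 1.856 m³/s
w_5 = (17.1 − 7.4)/2 = 4.85 m; q_5 = 0.89 × 0.96 × 4.85 = 4.144 m³/s
w_6 = (23.7 − 11.2)/2 = 6.25 m; q_6 = 0.70 × 0.59 × 6.25 = 2.581 m³/s
Stations 1, 7 contribute zero (depth or velocity is 0).
Q = Σ qᵢ = 10.26 m³/s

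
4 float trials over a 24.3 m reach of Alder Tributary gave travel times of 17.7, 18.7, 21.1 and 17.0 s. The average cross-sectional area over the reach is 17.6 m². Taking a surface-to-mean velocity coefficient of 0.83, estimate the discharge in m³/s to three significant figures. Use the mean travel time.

19.1 m³/s

t̄ = (17.7 + 18.7 + 21.1 + 17.0) / 4 = 18.625 s
v_surface = L / t̄ = 24.3 / 18.625 = 1.305 m/s
v_mean = 0.83 × 1.305 = 1.083 m/s
Q = A × v_mean = 17.6 × 1.083 = 19.06 m³/s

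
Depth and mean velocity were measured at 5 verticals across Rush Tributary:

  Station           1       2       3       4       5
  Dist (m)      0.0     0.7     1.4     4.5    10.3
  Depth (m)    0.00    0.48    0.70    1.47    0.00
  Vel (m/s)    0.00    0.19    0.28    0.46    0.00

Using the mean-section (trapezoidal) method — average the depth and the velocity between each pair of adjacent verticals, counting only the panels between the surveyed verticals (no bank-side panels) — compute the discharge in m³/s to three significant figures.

2.34 m³/s

Panel 1-2: Δb = 0.7 m, d̄ = (0.00+0.48)/2 = 0.24, v̄ = (0.00+0.19)/2 = 0.095 → q = 0.7×0.24×0.095 = 0.01596 m³/s
Panel 2-3: Δb = 0.7 m, d̄ = (0.48+0.70)/2 = 0.59, v̄ = (0.19+0.28)/2 = 0.235 → q = 0.7×0.59×0.235 = 0.09706 m³/s
Panel 3-4: Δb = 3.1 m, d̄ = (0.70+1.47)/2 = 1.085, v̄ = (0.28+0.46)/2 = 0.37 → q = 3.1×1.085×0.37 = 1.244 m³/s
Panel 4-5: Δb = 5.8 m, d̄ = (1.47+0.00)/2 = 0.735, v̄ = (0.46+0.00)/2 = 0.23 → q = 5.8×0.735×0.23 = 0.9805 m³/s
Q = Σ q = 2.338 m³/s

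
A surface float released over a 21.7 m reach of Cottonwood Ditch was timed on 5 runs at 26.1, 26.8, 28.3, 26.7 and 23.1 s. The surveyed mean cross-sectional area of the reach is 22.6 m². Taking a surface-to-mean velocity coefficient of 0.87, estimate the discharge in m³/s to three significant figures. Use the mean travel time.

t̄ = (26.1 + 26.8 + 28.3 + 26.7 + 23.1) / 5 = 26.2 s
v_surface = L / t̄ = 21.7 / 26.2 = 0.8282 m/s
v_mean = 0.87 × 0.8282 = 0.7206 m/s
Q = A × v_mean = 22.6 × 0.7206 = 16.28 m³/s

16.3 m³/s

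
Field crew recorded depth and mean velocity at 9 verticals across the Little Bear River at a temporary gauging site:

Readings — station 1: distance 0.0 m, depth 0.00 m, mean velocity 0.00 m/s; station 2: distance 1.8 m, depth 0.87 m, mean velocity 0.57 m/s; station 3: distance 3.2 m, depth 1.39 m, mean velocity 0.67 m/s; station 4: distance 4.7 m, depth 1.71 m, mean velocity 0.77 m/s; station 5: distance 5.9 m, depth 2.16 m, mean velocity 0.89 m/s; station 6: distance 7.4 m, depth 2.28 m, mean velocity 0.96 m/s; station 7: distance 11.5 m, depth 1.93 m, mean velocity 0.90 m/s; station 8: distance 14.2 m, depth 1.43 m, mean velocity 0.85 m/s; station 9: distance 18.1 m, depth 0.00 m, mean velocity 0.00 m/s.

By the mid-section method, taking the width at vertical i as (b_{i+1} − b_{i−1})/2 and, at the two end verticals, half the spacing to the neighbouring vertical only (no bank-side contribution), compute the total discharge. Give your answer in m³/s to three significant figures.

22.6 m³/s

w_2 = (3.2 − 0.0)/2 = 1.6 m; q_2 = 0.57 × 0.87 × 1.6 = 0.7934 m³/s
w_3 = (4.7 − 1.8)/2 = 1.45 m; q_3 = 0.67 × 1.39 × 1.45 = 1.350 m³/s
w_4 = (5.9 − 3.2)/2 = 1.35 m; q_4 = 0.77 × 1.71 × 1.35 = 1.778 m³/s
w_5 = (7.4 − 4.7)/2 = 1.35 m; q_5 = 0.89 × 2.16 × 1.35 = 2.595 m³/s
w_6 = (11.5 − 5.9)/2 = 2.8 m; q_6 = 0.96 × 2.28 × 2.8 = 6.129 m³/s
w_7 = (14.2 − 7.4)/2 = 3.4 m; q_7 = 0.90 × 1.93 × 3.4 = 5.906 m³/s
w_8 = (18.1 − 11.5)/2 = 3.3 m; q_8 = 0.85 × 1.43 × 3.3 = 4.011 m³/s
Stations 1, 9 contribute zero (depth or velocity is 0).
Q = Σ qᵢ = 22.56 m³/s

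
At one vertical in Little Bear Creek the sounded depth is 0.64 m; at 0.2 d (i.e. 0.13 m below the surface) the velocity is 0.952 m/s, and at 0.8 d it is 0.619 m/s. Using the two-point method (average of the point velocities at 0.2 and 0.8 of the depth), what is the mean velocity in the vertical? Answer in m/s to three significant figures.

0.786 m/s

v̄ = (0.952 + 0.619) / 2 = 0.7855 m/s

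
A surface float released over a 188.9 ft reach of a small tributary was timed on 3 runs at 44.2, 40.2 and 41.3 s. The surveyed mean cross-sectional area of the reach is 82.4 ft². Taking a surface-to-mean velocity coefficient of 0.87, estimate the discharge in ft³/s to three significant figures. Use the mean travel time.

323 ft³/s

t̄ = (44.2 + 40.2 + 41.3) / 3 = 41.9 s
v_surface = L / t̄ = 188.9 / 41.9 = 4.508 ft/s
v_mean = 0.87 × 4.508 = 3.922 ft/s
Q = A × v_mean = 82.4 × 3.922 = 323.2 ft³/s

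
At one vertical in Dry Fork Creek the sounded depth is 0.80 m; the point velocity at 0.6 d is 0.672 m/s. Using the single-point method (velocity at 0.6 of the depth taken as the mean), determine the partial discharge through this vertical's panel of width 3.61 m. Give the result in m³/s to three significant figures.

v̄ = v₀.₆ = 0.672 m/s
q = v̄ × d × w = 0.6720 × 0.80 × 3.61 = 1.941 m³/s

1.94 m³/s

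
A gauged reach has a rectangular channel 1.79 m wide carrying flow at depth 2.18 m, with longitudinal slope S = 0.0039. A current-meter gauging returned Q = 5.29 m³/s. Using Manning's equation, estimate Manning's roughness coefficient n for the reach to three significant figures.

0.0340

A = b·y = 1.79 × 2.18 = 3.902 m²
P = b + 2y = 1.79 + 2×2.18 = 6.150 m
R = A/P = 3.902/6.150 = 0.6345 m
n = (1/Q)·A·R^(2/3)·S^(1/2) = (1/5.29) × 3.902 × 0.7384 × 0.06245 = 0.03402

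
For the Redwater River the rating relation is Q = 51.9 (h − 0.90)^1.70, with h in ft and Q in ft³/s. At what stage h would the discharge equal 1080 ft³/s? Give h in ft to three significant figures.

6.86 ft

h − h₀ = (Q/C)^(1/b) = (1080/51.9)^(1/1.70) = 5.963 ft
h = 0.90 + 5.963 = 6.863 ft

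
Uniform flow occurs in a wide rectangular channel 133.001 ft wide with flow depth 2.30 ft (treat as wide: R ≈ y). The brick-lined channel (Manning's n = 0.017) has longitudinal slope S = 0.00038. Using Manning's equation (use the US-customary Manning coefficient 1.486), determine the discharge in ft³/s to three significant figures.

908 ft³/s

A = b·y = 133.001 × 2.30 = 305.9 ft²
Wide channel: R ≈ y = 2.30 ft
Q = (1.486/n)·A·R^(2/3)·S^(1/2) = (1.486/0.017) × 305.9 × 2.300^(2/3) × 0.00038^(1/2) = 908.2 ft³/s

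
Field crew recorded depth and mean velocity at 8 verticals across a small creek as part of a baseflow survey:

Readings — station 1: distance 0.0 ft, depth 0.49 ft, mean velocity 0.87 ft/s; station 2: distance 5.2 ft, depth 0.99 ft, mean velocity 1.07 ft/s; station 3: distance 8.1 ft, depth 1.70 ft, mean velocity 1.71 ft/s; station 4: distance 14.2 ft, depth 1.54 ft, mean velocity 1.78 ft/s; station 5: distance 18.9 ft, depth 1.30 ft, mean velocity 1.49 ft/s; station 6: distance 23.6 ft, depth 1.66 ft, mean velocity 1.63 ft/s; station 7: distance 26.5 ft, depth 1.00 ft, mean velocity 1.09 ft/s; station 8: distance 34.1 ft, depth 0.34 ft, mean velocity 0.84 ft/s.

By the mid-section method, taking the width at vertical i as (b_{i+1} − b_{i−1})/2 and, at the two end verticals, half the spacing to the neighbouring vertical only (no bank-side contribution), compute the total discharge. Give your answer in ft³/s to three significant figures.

59.5 ft³/s

w_1 = (5.2 − 0.0)/2 = 2.6 ft; q_1 = 0.87 × 0.49 × 2.6 = 1.108 ft³/s
w_2 = (8.1 − 0.0)/2 = 4.05 ft; q_2 = 1.07 × 0.99 × 4.05 = 4.290 ft³/s
w_3 = (14.2 − 5.2)/2 = 4.5 ft; q_3 = 1.71 × 1.70 × 4.5 = 13.08 ft³/s
w_4 = (18.9 − 8.1)/2 = 5.4 ft; q_4 = 1.78 × 1.54 × 5.4 = 14.80 ft³/s
w_5 = (23.6 − 14.2)/2 = 4.7 ft; q_5 = 1.49 × 1.30 × 4.7 = 9.104 ft³/s
w_6 = (26.5 − 18.9)/2 = 3.8 ft; q_6 = 1.63 × 1.66 × 3.8 = 10.28 ft³/s
w_7 = (34.1 − 23.6)/2 = 5.25 ft; q_7 = 1.09 × 1.00 × 5.25 = 5.723 ft³/s
w_8 = (34.1 − 26.5)/2 = 3.8 ft; q_8 = 0.84 × 0.34 × 3.8 = 1.085 ft³/s
Q = Σ qᵢ = 59.48 ft³/s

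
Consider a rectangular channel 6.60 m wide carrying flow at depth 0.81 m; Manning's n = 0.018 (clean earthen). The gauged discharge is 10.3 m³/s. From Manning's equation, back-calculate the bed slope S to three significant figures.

0.00213

A = b·y = 6.60 × 0.81 = 5.346 m²
P = b + 2y = 6.60 + 2×0.81 = 8.220 m
R = A/P = 5.346/8.220 = 0.6504 m
S = (Q·n / (1·A·R^(2/3)))² = (10.3×0.018 / (1×5.346×0.7507))² = 0.002134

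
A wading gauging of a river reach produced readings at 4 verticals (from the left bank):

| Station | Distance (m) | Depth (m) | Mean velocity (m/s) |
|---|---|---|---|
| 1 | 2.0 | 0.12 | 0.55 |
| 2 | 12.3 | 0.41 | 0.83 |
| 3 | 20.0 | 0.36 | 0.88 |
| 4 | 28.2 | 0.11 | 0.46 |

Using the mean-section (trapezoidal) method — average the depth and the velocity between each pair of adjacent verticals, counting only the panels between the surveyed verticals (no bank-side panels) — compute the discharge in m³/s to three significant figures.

5.71 m³/s

Panel 1-2: Δb = 10.3 m, d̄ = (0.12+0.41)/2 = 0.265, v̄ = (0.55+0.83)/2 = 0.69 → q = 10.3×0.265×0.69 = 1.883 m³/s
Panel 2-3: Δb = 7.7 m, d̄ = (0.41+0.36)/2 = 0.385, v̄ = (0.83+0.88)/2 = 0.855 → q = 7.7×0.385×0.855 = 2.535 m³/s
Panel 3-4: Δb = 8.2 m, d̄ = (0.36+0.11)/2 = 0.235, v̄ = (0.88+0.46)/2 = 0.67 → q = 8.2×0.235×0.67 = 1.291 m³/s
Q = Σ q = 5.709 m³/s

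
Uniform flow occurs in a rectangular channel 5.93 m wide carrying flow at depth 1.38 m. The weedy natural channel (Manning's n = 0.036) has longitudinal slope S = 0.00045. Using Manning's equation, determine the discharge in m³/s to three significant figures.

A = b·y = 5.93 × 1.38 = 8.183 m²
P = b + 2y = 5.93 + 2×1.38 = 8.690 m
R = A/P = 8.183/8.690 = 0.9417 m
Q = (1/n)·A·R^(2/3)·S^(1/2) = (1/0.036) × 8.183 × 0.9417^(2/3) × 0.00045^(1/2) = 4.633 m³/s

4.63 m³/s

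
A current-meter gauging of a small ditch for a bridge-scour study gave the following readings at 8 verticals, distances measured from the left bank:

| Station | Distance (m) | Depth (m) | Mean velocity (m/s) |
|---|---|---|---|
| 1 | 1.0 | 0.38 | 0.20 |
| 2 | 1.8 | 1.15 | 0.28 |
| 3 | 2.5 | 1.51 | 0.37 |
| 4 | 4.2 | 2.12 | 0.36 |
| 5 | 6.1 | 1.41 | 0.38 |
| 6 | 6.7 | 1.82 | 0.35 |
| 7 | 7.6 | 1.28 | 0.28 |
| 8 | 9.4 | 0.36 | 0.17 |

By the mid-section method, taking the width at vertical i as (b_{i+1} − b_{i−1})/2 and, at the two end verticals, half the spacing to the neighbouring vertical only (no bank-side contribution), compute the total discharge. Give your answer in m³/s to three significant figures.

w_1 = (1.8 − 1.0)/2 = 0.4 m; q_1 = 0.20 × 0.38 × 0.4 = 0.03040 m³/s
w_2 = (2.5 − 1.0)/2 = 0.75 m; q_2 = 0.28 × 1.15 × 0.75 = 0.2415 m³/s
w_3 = (4.2 − 1.8)/2 = 1.2 m; q_3 = 0.37 × 1.51 × 1.2 = 0.6704 m³/s
w_4 = (6.1 − 2.5)/2 = 1.8 m; q_4 = 0.36 × 2.12 × 1.8 = 1.374 m³/s
w_5 = (6.7 − 4.2)/2 = 1.25 m; q_5 = 0.38 × 1.41 × 1.25 = 0.6698 m³/s
w_6 = (7.6 − 6.1)/2 = 0.75 m; q_6 = 0.35 × 1.82 × 0.75 = 0.4778 m³/s
w_7 = (9.4 − 6.7)/2 = 1.35 m; q_7 = 0.28 × 1.28 × 1.35 = 0.4838 m³/s
w_8 = (9.4 − 7.6)/2 = 0.9 m; q_8 = 0.17 × 0.36 × 0.9 = 0.05508 m³/s
Q = Σ qᵢ = 4.003 m³/s

4.00 m³/s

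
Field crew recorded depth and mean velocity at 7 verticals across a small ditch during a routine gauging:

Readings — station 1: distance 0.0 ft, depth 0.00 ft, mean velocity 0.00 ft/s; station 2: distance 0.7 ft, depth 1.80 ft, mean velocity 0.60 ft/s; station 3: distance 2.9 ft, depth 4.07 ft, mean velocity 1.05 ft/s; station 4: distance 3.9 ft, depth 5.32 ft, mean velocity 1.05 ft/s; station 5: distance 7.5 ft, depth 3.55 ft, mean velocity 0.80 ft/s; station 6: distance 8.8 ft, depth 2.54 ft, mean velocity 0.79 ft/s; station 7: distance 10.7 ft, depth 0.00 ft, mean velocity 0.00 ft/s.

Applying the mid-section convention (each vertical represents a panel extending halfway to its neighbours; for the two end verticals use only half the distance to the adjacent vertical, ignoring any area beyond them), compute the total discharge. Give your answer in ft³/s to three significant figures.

w_2 = (2.9 − 0.0)/2 = 1.45 ft; q_2 = 0.60 × 1.80 × 1.45 = 1.566 ft³/s
w_3 = (3.9 − 0.7)/2 = 1.6 ft; q_3 = 1.05 × 4.07 × 1.6 = 6.838 ft³/s
w_4 = (7.5 − 2.9)/2 = 2.3 ft; q_4 = 1.05 × 5.32 × 2.3 = 12.85 ft³/s
w_5 = (8.8 − 3.9)/2 = 2.45 ft; q_5 = 0.80 × 3.55 × 2.45 = 6.958 ft³/s
w_6 = (10.7 − 7.5)/2 = 1.6 ft; q_6 = 0.79 × 2.54 × 1.6 = 3.211 ft³/s
Stations 1, 7 contribute zero (depth or velocity is 0).
Q = Σ qᵢ = 31.42 ft³/s

31.4 ft³/s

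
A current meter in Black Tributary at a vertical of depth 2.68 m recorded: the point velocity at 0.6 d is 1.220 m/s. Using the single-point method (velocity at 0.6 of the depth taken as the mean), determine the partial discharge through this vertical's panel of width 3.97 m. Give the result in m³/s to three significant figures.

13.0 m³/s

v̄ = v₀.₆ = 1.220 m/s
q = v̄ × d × w = 1.220 × 2.68 × 3.97 = 12.98 m³/s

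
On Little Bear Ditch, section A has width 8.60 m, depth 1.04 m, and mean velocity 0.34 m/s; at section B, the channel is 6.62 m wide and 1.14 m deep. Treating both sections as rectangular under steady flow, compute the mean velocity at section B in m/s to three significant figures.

Q = A₁V₁ = (8.60×1.04) × 0.34 = 3.041 m³/s
A₂ = 6.62 × 1.14 = 7.547 m²
V₂ = Q/A₂ = 3.041/7.547 = 0.4029 m/s

0.403 m/s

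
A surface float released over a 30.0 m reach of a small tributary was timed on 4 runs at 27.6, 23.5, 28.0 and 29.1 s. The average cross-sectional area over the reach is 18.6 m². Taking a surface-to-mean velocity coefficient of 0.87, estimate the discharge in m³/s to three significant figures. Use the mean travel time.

t̄ = (27.6 + 23.5 + 28.0 + 29.1) / 4 = 27.05 s
v_surface = L / t̄ = 30.0 / 27.05 = 1.109 m/s
v_mean = 0.87 × 1.109 = 0.9649 m/s
Q = A × v_mean = 18.6 × 0.9649 = 17.95 m³/s

17.9 m³/s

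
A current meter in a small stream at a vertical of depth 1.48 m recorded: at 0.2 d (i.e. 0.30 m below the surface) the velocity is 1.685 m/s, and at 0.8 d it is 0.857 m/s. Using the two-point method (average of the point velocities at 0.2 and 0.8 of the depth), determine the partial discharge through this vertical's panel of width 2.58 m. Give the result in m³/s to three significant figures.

4.85 m³/s

v̄ = (1.685 + 0.857) / 2 = 1.271 m/s
q = v̄ × d × w = 1.271 × 1.48 × 2.58 = 4.853 m³/s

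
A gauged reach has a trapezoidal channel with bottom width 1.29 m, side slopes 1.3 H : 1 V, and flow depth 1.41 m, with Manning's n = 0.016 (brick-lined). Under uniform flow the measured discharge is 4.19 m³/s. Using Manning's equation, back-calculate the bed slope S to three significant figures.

0.000344

A = (b + z·y)·y = (1.29 + 1.3×1.41)×1.41 = 4.403 m²
P = b + 2y√(1+z²) = 1.29 + 2×1.41×√(1+1.3²) = 5.915 m
R = A/P = 4.403/5.915 = 0.7444 m
S = (Q·n / (1·A·R^(2/3)))² = (4.19×0.016 / (1×4.403×0.8214))² = 0.0003435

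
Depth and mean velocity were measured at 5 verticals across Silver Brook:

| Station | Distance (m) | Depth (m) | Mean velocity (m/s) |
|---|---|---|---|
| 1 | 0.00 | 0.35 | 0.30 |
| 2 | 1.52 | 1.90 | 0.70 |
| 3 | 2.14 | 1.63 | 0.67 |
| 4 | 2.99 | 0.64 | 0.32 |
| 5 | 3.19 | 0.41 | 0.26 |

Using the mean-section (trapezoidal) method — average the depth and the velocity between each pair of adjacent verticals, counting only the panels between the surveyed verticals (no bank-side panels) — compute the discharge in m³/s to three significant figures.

2.11 m³/s

Panel 1-2: Δb = 1.52 m, d̄ = (0.35+1.90)/2 = 1.125, v̄ = (0.30+0.70)/2 = 0.5 → q = 1.52×1.125×0.5 = 0.8550 m³/s
Panel 2-3: Δb = 0.62 m, d̄ = (1.90+1.63)/2 = 1.765, v̄ = (0.70+0.67)/2 = 0.685 → q = 0.62×1.765×0.685 = 0.7496 m³/s
Panel 3-4: Δb = 0.85 m, d̄ = (1.63+0.64)/2 = 1.135, v̄ = (0.67+0.32)/2 = 0.495 → q = 0.85×1.135×0.495 = 0.4776 m³/s
Panel 4-5: Δb = 0.2 m, d̄ = (0.64+0.41)/2 = 0.525, v̄ = (0.32+0.26)/2 = 0.29 → q = 0.2×0.525×0.29 = 0.03045 m³/s
Q = Σ q = 2.113 m³/s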